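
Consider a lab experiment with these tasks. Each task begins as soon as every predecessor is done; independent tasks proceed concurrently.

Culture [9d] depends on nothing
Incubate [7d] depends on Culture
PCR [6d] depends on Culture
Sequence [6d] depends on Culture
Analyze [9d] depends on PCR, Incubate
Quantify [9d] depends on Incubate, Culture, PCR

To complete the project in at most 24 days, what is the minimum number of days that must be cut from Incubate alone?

1

Current finish: 25 days; target: 24.
Incubate is on every critical path, so each day cut from Incubate cuts the finish by one (this holds down to a finish of 24).
Need 25 − 24 = 1 day off Incubate → Incubate becomes 6 days, finish becomes 24.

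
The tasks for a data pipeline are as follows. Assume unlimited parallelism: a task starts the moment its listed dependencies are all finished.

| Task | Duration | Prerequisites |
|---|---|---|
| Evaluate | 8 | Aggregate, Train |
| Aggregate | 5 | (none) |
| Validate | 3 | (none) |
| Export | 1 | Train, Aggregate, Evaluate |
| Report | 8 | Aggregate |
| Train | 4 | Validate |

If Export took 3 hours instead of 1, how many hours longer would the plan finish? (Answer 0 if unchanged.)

2

Baseline: Validate→Train→Evaluate→Export = 3+4+8+1 = 16 → 16 hours.
Export lies on that path, so at 3 hours the path becomes 18 hours.
That remains the longest chain; total 18 hours.
Change in finish: 18 − 16 = +2 hours.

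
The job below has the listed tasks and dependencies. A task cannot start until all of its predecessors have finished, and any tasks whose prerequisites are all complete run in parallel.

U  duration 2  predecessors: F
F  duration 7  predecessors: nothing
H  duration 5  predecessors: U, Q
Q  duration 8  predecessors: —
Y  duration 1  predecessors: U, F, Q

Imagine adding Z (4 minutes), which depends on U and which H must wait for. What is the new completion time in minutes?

18

Originally the job takes 14 minutes.
With Z inserted, H now waits for max(U, Q, Z).
New critical path: F→U→Z→H = 7+2+4+5 = 18 ⇒ 18 minutes.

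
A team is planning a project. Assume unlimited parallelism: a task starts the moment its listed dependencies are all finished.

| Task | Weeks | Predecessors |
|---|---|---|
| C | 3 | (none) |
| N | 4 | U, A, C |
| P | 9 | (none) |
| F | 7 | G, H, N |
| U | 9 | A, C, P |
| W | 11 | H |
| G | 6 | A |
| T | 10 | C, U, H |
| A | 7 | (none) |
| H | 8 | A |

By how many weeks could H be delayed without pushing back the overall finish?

3

P→U→N→F = 9+9+4+7 = 29 sets the makespan at 29 weeks.
The longest chain containing H totals 26 weeks.
So H can slip 18 − 15 = 3 weeks.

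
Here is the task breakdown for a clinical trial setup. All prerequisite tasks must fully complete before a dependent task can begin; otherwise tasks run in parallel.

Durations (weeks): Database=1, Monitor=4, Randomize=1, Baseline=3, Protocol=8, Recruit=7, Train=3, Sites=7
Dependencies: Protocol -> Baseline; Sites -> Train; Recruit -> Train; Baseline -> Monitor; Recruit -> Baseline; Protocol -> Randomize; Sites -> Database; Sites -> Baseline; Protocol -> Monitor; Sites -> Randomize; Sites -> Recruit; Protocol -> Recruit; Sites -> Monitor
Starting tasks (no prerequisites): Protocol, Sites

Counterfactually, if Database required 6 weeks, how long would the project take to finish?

Critical path before the change: Protocol→Recruit→Baseline→Monitor = 8+7+3+4 = 22 giving 22 weeks.
The longest path through Database is only 8 weeks, so Database has float 14.
No other chain overtakes it, so the finish is 22 weeks.

22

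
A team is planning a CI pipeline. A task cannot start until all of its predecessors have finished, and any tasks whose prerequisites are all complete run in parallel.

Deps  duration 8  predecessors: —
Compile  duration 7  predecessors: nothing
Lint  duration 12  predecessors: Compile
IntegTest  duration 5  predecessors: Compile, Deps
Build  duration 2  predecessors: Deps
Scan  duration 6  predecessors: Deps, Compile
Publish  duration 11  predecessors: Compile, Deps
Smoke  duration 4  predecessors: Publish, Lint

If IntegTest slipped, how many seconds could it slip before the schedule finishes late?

10

The longest chain is Deps→Publish→Smoke = 8+11+4 = 23; overall finish 23 seconds.
The longest chain containing IntegTest totals 13 seconds.
So IntegTest can slip 23 − 13 = 10 seconds.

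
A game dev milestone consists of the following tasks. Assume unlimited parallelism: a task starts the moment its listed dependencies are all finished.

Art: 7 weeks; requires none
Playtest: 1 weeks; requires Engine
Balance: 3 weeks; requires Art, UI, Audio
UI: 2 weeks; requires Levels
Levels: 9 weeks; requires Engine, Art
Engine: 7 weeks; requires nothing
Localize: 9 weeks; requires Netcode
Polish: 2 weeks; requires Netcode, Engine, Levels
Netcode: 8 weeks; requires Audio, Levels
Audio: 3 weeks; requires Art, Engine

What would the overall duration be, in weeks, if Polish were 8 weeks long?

As given, the longest chain is Engine→Levels→Netcode→Localize = 7+9+8+9 = 33, so the finish is 33 weeks.
The longest path through Polish is only 26 weeks, so Polish has float 7.
No other chain overtakes it, so the finish is 33 weeks.

33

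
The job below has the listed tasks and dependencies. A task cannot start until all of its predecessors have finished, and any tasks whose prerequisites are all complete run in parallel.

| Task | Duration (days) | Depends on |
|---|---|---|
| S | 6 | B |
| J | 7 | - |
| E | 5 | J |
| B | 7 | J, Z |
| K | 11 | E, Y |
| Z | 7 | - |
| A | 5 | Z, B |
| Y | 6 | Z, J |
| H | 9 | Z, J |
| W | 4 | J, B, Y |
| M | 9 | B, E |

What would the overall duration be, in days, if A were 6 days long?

The binding path is Z→Y→K = 7+6+11 = 24; finish at 24 days.
A has 5 days of float (longest path through it is 19).
No other chain overtakes it, so the finish is 24 days.

24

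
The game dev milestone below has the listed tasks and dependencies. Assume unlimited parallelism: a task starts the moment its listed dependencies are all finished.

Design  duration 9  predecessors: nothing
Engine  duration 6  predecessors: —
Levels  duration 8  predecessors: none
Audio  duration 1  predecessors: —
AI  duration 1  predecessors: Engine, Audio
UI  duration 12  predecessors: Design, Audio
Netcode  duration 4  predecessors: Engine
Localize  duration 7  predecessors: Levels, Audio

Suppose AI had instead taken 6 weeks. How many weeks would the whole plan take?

21

As given, the longest chain is Design→UI = 9+12 = 21, so the finish is 21 weeks.
The longest path through AI is only 7 weeks, so AI has float 14.
No other chain overtakes it, so the finish is 21 weeks.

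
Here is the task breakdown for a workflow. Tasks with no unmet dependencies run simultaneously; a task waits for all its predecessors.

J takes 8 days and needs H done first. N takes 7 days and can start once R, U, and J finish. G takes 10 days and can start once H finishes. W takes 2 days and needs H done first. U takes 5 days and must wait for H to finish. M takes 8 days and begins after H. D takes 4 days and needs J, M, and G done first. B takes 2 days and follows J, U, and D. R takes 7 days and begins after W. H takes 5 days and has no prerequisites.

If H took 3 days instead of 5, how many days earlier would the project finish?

2

Actual critical path: H→G→D→B = 5+10+4+2 = 21 ⇒ 21 days.
H is on the critical path; changing it to 3 makes that path 19 days.
No other chain overtakes it, so the finish is 19 days.
Change in finish: 19 − 21 = -2 days.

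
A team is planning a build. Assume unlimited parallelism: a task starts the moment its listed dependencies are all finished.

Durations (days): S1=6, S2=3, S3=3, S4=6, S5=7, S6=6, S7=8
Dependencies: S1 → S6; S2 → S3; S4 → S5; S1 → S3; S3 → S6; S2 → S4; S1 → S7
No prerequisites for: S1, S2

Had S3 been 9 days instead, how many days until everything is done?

Baseline: S2→S4→S5 = 3+6+7 = 16 → 16 days.
S3 is off the critical path — its longest chain is 15 days, giving 1 of slack.
New critical path: S1→S3→S6 = 6+9+6 = 21 ⇒ 21 days.

21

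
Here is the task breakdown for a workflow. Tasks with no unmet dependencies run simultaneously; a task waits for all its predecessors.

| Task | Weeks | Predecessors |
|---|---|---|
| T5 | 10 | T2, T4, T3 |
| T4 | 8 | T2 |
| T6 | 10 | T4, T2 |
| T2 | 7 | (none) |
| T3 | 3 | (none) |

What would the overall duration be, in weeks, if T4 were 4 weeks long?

Critical path before the change: T2→T4→T5 = 7+8+10 = 25 giving 25 weeks.
T4 lies on that path, so at 4 weeks the path becomes 21 weeks.
No other chain overtakes it, so the finish is 21 weeks.

21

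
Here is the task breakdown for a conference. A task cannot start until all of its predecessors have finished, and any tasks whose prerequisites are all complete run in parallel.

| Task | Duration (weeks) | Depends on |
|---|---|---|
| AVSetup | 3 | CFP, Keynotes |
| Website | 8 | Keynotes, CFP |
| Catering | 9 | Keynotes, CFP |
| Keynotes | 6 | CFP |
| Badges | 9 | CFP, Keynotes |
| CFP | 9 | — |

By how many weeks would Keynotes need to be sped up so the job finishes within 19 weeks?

5

Current finish: 24 weeks; target: 19.
Keynotes is on every critical path, so each week cut from Keynotes cuts the finish by one (this holds down to a finish of 19).
Need 24 − 19 = 5 weeks off Keynotes → Keynotes becomes 1 week, finish becomes 19.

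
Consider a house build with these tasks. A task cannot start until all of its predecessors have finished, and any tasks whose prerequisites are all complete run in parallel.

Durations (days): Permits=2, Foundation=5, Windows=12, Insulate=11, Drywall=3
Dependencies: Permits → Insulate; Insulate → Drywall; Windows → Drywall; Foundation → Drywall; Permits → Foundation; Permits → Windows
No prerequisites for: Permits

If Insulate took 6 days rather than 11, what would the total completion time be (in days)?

Baseline: Permits→Windows→Drywall = 2+12+3 = 17 → 17 days.
Insulate has 1 day of float (longest path through it is 16).
That remains the longest chain; total 17 days.

17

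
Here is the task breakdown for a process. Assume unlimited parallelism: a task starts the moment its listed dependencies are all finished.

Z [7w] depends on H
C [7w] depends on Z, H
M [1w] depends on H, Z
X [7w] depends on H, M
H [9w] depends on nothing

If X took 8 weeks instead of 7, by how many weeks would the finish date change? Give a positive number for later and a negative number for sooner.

1

Baseline: H→Z→M→X = 9+7+1+7 = 24 → 24 weeks.
X lies on that path, so at 8 weeks the path becomes 25 weeks.
No other chain overtakes it, so the finish is 25 weeks.
Change in finish: 25 − 24 = +1 weeks.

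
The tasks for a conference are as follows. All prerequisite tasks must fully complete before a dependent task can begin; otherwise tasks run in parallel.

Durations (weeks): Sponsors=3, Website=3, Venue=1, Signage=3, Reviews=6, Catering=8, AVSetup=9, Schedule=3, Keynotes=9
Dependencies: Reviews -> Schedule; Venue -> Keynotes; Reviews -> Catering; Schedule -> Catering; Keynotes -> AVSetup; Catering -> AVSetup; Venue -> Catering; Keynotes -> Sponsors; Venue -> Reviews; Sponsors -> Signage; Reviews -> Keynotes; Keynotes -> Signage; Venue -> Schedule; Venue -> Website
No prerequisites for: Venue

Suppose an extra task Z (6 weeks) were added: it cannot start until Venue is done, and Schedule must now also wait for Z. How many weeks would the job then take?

Originally the job takes 27 weeks.
With Z inserted, Schedule now waits for max(Reviews, Venue, Z).
New critical path: Venue→Z→Schedule→Catering→AVSetup = 1+6+3+8+9 = 27 ⇒ 27 weeks.

27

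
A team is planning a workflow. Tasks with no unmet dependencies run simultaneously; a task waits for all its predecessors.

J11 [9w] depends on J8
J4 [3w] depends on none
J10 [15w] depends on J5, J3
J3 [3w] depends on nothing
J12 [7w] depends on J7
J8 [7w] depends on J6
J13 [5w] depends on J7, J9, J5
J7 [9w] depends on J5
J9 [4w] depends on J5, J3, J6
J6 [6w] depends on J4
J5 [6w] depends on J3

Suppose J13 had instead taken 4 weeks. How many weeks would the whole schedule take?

25

Baseline: J3→J5→J7→J12 = 3+6+9+7 = 25 → 25 weeks.
The longest path through J13 is only 23 weeks, so J13 has float 2.
The critical path is still J3→J5→J7→J12; finish is now 25 weeks.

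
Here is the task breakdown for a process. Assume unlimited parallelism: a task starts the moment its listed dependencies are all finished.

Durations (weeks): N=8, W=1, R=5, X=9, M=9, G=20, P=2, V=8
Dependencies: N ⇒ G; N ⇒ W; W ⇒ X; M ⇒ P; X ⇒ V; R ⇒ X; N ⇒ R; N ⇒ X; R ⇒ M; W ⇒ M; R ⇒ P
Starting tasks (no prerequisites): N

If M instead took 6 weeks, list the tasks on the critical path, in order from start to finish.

The binding path is N→R→X→V = 8+5+9+8 = 30; finish at 30 weeks.
M has 6 weeks of float (longest path through it is 24).
That remains the longest chain; total 30 weeks.

N, R, X, V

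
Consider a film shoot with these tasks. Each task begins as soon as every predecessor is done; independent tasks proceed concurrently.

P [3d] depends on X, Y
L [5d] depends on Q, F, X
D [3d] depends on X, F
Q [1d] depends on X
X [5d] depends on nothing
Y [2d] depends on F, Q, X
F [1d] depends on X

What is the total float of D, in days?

2

Critical path: X→F→Y→P = 5+1+2+3 = 11, so the finish is 11 days.
Longest path through D: 9 days (earliest finish 9, latest finish 11).
Slack of D = 8 − 6 = 2 days.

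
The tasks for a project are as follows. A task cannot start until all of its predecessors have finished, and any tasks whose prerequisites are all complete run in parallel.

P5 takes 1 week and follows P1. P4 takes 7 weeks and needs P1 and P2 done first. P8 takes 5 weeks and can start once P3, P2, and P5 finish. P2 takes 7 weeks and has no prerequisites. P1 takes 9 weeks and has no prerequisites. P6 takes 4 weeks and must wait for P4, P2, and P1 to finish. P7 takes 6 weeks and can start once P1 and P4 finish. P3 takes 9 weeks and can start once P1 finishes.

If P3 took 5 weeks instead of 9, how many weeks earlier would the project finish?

1

The binding path is P1→P3→P8 = 9+9+5 = 23; finish at 23 weeks.
P3 lies on that path, so at 5 weeks the path becomes 19 weeks.
New critical path: P1→P4→P7 = 9+7+6 = 22 ⇒ 22 weeks.
Change in finish: 22 − 23 = -1 weeks.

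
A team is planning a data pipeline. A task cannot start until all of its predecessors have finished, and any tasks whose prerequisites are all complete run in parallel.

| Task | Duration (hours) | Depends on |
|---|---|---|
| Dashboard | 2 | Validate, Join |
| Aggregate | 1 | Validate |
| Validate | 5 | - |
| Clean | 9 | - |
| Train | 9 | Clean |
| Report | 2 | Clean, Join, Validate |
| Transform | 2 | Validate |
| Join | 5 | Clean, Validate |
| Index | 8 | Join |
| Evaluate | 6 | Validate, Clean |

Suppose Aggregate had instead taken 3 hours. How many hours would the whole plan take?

As given, the longest chain is Clean→Join→Index = 9+5+8 = 22, so the finish is 22 hours.
Aggregate is off the critical path — its longest chain is 6 hours, giving 16 of slack.
No other chain overtakes it, so the finish is 22 hours.

22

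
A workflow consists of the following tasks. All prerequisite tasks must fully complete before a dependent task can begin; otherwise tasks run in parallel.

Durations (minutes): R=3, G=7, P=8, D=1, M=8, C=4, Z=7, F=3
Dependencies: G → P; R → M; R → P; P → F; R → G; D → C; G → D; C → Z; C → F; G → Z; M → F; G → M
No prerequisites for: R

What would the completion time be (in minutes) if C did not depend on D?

21

Original critical path: R→G→D→C→Z = 3+7+1+4+7 = 22 ⇒ 22 minutes.
Without D→C, C's earliest start moves from 11 to 0.
After: R→G→P→F = 3+7+8+3 = 21 → 21 minutes.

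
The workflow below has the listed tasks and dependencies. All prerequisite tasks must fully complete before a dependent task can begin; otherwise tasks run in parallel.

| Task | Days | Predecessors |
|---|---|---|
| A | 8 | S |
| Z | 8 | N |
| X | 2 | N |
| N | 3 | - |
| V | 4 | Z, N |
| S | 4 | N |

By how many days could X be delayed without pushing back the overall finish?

The longest chain is N→S→A = 3+4+8 = 15; overall finish 15 days.
Longest path through X: 5 days (earliest finish 5, latest finish 15).
Slack of X = 13 − 3 = 10 days.

10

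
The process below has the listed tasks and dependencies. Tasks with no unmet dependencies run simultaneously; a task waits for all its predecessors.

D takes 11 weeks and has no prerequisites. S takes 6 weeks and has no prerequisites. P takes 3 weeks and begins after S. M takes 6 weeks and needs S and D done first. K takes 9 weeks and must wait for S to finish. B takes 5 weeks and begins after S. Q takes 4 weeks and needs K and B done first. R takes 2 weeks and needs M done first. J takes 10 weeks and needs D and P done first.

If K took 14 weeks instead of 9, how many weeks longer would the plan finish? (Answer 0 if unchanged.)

3

As given, the longest chain is D→J = 11+10 = 21, so the finish is 21 weeks.
The longest path through K is only 19 weeks, so K has float 2.
Now S→K→Q = 6+14+4 = 24 is longest, so the finish becomes 24 weeks.
Change in finish: 24 − 21 = +3 weeks.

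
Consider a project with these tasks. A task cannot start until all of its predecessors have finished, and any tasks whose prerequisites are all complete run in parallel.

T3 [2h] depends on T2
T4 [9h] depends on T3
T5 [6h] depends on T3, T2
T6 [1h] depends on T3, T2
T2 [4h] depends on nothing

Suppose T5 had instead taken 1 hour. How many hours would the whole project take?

15

As given, the longest chain is T2→T3→T4 = 4+2+9 = 15, so the finish is 15 hours.
T5 has 3 hours of float (longest path through it is 12).
That remains the longest chain; total 15 hours.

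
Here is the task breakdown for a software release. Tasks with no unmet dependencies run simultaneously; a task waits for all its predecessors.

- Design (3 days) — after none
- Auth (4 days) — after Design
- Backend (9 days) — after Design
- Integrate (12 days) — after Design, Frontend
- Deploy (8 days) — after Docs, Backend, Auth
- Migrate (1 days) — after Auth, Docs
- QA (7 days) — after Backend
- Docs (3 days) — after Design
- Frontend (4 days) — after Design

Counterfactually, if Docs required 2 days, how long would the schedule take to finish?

20

The binding path is Design→Backend→Deploy = 3+9+8 = 20; finish at 20 days.
The longest path through Docs is only 14 days, so Docs has float 6.
No other chain overtakes it, so the finish is 20 days.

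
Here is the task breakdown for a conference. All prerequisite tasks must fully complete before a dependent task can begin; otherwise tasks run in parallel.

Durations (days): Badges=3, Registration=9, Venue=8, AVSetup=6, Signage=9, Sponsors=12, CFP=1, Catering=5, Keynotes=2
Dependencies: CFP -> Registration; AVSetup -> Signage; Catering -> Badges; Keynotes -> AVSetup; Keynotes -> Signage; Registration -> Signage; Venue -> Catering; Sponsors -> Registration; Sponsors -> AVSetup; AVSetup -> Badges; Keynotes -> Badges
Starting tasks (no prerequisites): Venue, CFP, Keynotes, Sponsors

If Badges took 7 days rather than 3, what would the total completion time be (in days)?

30

As given, the longest chain is Sponsors→Registration→Signage = 12+9+9 = 30, so the finish is 30 days.
Badges has 9 days of float (longest path through it is 21).
The critical path is still Sponsors→Registration→Signage; finish is now 30 days.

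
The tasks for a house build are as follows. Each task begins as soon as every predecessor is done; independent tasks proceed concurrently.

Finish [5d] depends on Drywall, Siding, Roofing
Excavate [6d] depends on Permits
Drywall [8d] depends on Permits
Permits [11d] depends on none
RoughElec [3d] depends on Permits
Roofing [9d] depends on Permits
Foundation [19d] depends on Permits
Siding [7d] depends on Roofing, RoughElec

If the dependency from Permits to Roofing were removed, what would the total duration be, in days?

30

Original critical path: Permits→Roofing→Siding→Finish = 11+9+7+5 = 32 ⇒ 32 days.
Without Permits→Roofing, Roofing's earliest start moves from 11 to 0.
After: Permits→Foundation = 11+19 = 30 → 30 days.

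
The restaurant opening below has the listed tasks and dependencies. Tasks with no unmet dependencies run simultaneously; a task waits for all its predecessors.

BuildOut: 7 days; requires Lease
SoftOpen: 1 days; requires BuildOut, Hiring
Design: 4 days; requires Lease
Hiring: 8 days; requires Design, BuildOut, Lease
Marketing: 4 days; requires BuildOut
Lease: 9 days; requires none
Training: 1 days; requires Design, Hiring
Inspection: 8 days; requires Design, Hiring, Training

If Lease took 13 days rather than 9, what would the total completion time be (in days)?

37

Critical path before the change: Lease→BuildOut→Hiring→Training→Inspection = 9+7+8+1+8 = 33 giving 33 days.
Since Lease is critical, the +4 change carries straight to that chain (now 37 days).
The critical path is still Lease→BuildOut→Hiring→Training→Inspection; finish is now 37 days.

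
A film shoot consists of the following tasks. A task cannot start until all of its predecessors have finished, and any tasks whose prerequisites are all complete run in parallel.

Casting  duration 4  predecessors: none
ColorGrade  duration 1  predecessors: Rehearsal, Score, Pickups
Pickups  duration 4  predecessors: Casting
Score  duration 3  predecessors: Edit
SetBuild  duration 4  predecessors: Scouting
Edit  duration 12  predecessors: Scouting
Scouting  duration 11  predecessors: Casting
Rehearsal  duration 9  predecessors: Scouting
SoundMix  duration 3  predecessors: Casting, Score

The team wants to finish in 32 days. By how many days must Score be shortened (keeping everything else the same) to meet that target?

1

Current finish: 33 days; target: 32.
Score is on every critical path, so each day cut from Score cuts the finish by one (this holds down to a finish of 31).
Need 33 − 32 = 1 day off Score → Score becomes 2 days, finish becomes 32.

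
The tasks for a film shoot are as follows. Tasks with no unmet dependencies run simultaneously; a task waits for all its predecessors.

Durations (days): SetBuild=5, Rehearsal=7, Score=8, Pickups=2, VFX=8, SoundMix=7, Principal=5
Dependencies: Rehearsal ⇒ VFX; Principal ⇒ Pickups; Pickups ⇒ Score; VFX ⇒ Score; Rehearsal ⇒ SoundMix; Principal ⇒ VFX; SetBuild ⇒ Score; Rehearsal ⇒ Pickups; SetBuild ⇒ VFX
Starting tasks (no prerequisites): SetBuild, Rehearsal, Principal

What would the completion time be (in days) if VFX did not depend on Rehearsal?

Before: longest chain Rehearsal→VFX→Score = 7+8+8 = 23, finish 23.
Without Rehearsal→VFX, VFX's earliest start moves from 7 to 5.
After: SetBuild→VFX→Score = 5+8+8 = 21 → 21 days.

21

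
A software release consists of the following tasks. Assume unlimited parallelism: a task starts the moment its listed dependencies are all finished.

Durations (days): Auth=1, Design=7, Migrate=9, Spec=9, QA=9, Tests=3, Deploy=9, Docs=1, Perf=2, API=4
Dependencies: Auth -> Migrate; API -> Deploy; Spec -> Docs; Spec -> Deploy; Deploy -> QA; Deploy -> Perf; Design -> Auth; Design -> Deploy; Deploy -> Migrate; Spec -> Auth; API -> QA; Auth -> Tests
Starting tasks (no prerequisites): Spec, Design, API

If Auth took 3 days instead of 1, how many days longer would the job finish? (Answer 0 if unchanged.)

As given, the longest chain is Spec→Deploy→Migrate = 9+9+9 = 27, so the finish is 27 days.
The longest path through Auth is only 19 days, so Auth has float 8.
That remains the longest chain; total 27 days.
Change in finish: 27 − 27 = +0 days.

0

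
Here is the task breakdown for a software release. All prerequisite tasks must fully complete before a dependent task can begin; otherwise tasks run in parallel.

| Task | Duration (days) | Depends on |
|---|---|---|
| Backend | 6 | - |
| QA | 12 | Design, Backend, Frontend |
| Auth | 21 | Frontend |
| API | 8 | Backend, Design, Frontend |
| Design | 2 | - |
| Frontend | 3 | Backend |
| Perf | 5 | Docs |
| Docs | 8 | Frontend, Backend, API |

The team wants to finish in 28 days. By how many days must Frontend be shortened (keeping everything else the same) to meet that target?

2

Current finish: 30 days; target: 28.
Frontend is on every critical path, so each day cut from Frontend cuts the finish by one (this holds down to a finish of 28).
Need 30 − 28 = 2 days off Frontend → Frontend becomes 1 day, finish becomes 28.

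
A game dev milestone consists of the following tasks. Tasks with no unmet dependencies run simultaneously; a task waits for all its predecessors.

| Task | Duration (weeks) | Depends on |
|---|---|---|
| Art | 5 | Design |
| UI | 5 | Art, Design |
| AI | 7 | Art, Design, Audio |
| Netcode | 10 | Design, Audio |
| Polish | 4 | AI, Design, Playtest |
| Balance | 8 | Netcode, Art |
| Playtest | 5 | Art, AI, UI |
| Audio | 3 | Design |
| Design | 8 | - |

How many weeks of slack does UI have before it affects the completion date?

Design→Art→AI→Playtest→Polish = 8+5+7+5+4 = 29 sets the makespan at 29 weeks.
The longest chain containing UI totals 27 weeks.
Slack of UI = 15 − 13 = 2 weeks.

2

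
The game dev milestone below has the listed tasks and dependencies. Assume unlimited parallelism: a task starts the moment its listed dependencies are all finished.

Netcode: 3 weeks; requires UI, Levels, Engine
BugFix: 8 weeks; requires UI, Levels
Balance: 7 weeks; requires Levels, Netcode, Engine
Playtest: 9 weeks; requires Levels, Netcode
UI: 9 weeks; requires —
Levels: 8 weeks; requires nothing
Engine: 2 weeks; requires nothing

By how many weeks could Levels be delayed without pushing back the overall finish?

Critical path: UI→Netcode→Playtest = 9+3+9 = 21, so the finish is 21 weeks.
Longest path through Levels: 20 weeks (earliest finish 8, latest finish 9).
Slack of Levels = 1 − 0 = 1 week.

1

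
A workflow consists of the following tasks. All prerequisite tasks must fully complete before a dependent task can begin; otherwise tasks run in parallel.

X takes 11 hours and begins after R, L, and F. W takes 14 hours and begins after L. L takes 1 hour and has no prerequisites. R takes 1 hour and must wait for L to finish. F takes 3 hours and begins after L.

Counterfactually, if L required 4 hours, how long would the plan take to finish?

Actual critical path: L→F→X = 1+3+11 = 15 ⇒ 15 hours.
L lies on that path, so at 4 hours the path becomes 18 hours.
No other chain overtakes it, so the finish is 18 hours.

18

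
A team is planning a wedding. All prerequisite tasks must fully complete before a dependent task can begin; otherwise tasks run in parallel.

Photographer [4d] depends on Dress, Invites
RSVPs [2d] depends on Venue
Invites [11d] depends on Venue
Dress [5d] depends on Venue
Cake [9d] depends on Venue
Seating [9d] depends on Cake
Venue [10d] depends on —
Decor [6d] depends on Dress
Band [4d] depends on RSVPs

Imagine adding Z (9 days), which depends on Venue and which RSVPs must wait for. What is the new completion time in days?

28

Originally the project takes 28 days.
With Z inserted, RSVPs now waits for max(Venue, Z).
New critical path: Venue→Cake→Seating = 10+9+9 = 28 ⇒ 28 days.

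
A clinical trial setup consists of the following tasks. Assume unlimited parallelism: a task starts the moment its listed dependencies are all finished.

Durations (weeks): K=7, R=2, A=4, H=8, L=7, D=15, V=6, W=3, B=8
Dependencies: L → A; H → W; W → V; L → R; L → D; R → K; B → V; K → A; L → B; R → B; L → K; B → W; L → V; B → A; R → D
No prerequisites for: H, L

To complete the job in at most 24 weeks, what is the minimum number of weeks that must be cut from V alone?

Current finish: 26 weeks; target: 24.
V is on every critical path, so each week cut from V cuts the finish by one (this holds down to a finish of 24).
Need 26 − 24 = 2 weeks off V → V becomes 4 weeks, finish becomes 24.

2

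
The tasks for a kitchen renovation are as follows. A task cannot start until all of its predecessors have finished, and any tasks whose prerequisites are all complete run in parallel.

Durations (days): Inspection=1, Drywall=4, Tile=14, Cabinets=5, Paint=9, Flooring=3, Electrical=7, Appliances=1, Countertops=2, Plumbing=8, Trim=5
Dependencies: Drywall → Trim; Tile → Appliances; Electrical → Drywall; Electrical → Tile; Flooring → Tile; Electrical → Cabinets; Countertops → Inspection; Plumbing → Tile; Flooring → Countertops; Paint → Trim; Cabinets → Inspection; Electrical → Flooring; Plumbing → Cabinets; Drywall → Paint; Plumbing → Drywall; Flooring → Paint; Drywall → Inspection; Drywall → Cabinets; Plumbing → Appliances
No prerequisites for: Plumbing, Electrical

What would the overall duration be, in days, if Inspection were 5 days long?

Baseline: Plumbing→Drywall→Paint→Trim = 8+4+9+5 = 26 → 26 days.
The longest path through Inspection is only 18 days, so Inspection has float 8.
No other chain overtakes it, so the finish is 26 days.

26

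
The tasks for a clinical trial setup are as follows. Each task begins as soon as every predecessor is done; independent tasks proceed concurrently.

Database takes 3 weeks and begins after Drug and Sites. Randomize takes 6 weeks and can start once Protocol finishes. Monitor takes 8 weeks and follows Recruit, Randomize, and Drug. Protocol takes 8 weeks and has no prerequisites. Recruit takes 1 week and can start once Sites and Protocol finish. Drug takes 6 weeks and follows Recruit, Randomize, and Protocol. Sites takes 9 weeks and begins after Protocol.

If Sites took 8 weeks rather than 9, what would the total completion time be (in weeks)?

Baseline: Protocol→Sites→Recruit→Drug→Monitor = 8+9+1+6+8 = 32 → 32 weeks.
Sites lies on that path, so at 8 weeks the path becomes 31 weeks.
That remains the longest chain; total 31 weeks.

31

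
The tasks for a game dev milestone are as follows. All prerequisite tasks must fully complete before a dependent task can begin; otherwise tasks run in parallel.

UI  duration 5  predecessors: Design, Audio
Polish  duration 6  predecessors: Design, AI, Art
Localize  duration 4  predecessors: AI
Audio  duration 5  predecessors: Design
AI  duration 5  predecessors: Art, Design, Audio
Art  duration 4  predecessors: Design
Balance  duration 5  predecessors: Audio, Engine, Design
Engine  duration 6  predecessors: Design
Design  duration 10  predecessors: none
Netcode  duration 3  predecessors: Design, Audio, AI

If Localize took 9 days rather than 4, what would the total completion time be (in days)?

The binding path is Design→Audio→AI→Polish = 10+5+5+6 = 26; finish at 26 days.
The longest path through Localize is only 24 days, so Localize has float 2.
The binding chain switches to Design→Audio→AI→Localize = 10+5+5+9 = 29; finish 29 days.

29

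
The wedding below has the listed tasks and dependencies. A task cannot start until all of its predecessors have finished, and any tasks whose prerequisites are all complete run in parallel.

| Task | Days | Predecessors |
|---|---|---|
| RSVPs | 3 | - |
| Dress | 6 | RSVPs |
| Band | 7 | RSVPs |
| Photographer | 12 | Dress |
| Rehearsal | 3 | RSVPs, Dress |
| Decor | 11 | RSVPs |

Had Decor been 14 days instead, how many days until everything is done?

Actual critical path: RSVPs→Dress→Photographer = 3+6+12 = 21 ⇒ 21 days.
Decor has 7 days of float (longest path through it is 14).
That remains the longest chain; total 21 days.

21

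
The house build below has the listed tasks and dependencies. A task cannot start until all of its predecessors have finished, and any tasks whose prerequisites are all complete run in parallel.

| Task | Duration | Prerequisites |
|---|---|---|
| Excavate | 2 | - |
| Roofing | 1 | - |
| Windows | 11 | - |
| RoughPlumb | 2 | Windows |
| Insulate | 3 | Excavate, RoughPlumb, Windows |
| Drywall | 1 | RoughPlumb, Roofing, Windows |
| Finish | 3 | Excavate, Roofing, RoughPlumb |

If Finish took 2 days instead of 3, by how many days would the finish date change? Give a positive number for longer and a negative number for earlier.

0

Baseline: Windows→RoughPlumb→Finish = 11+2+3 = 16 → 16 days.
Since Finish is critical, the -1 change carries straight to that chain (now 15 days).
Now Windows→RoughPlumb→Insulate = 11+2+3 = 16 is longest, so the finish becomes 16 days.
Change in finish: 16 − 16 = +0 days.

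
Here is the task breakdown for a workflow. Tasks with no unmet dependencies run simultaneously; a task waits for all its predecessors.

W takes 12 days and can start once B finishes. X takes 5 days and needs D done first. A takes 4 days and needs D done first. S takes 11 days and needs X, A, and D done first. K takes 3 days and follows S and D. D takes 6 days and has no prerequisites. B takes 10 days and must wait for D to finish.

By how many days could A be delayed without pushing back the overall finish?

Critical path: D→B→W = 6+10+12 = 28, so the finish is 28 days.
A finishes as early as 10 and must finish by 14.
Slack of A = 10 − 6 = 4 days.

4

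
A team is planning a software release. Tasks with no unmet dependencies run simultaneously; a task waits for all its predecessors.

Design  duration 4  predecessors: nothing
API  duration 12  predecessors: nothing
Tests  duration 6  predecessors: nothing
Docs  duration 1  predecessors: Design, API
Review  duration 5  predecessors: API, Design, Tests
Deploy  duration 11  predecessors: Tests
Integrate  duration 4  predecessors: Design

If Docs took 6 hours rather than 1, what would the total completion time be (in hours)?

Critical path before the change: API→Review = 12+5 = 17 giving 17 hours.
The longest path through Docs is only 13 hours, so Docs has float 4.
Now API→Docs = 12+6 = 18 is longest, so the finish becomes 18 hours.

18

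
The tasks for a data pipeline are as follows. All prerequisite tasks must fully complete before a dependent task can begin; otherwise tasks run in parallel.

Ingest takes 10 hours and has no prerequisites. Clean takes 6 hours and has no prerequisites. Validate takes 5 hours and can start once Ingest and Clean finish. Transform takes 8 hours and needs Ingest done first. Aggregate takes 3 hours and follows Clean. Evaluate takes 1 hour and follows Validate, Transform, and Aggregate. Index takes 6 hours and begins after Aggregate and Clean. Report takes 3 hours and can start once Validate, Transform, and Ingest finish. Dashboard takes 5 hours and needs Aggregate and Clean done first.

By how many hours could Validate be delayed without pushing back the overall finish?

Critical path: Ingest→Transform→Report = 10+8+3 = 21, so the finish is 21 hours.
The longest chain containing Validate totals 18 hours.
So Validate can slip 18 − 15 = 3 hours.

3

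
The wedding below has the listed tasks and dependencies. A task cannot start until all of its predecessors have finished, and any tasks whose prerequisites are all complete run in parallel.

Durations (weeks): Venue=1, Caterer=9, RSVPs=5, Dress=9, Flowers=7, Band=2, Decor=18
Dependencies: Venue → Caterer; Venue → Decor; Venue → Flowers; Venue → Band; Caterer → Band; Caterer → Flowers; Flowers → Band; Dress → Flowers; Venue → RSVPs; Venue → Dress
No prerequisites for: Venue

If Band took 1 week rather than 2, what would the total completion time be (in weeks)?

Critical path before the change: Venue→Caterer→Flowers→Band = 1+9+7+2 = 19 giving 19 weeks.
Band lies on that path, so at 1 week the path becomes 18 weeks.
New critical path: Venue→Decor = 1+18 = 19 ⇒ 19 weeks.

19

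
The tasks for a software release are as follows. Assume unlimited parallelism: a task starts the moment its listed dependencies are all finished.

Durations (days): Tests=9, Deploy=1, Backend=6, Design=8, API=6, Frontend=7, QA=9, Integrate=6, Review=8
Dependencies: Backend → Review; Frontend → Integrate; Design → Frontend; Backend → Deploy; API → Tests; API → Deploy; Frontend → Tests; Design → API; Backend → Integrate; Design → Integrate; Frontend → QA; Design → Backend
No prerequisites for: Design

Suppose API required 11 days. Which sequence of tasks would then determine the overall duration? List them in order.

As given, the longest chain is Design→Frontend→Tests = 8+7+9 = 24, so the finish is 24 days.
The longest path through API is only 23 days, so API has float 1.
Now Design→API→Tests = 8+11+9 = 28 is longest, so the finish becomes 28 days.

Design, API, Tests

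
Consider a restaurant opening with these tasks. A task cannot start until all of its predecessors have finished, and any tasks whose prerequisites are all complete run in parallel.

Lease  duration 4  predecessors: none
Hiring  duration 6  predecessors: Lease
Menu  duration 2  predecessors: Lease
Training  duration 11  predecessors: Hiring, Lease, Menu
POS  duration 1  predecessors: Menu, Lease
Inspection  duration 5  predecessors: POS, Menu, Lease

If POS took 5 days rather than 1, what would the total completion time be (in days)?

Critical path before the change: Lease→Hiring→Training = 4+6+11 = 21 giving 21 days.
POS has 9 days of float (longest path through it is 12).
That remains the longest chain; total 21 days.

21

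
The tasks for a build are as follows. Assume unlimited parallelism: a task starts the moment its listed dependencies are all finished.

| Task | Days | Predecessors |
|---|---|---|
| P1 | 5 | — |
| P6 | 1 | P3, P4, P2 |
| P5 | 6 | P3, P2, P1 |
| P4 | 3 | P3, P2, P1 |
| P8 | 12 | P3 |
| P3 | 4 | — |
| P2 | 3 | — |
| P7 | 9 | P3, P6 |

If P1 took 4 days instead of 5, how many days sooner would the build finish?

1

Baseline: P1→P4→P6→P7 = 5+3+1+9 = 18 → 18 days.
P1 is on the critical path; changing it to 4 makes that path 17 days.
The critical path is still P1→P4→P6→P7; finish is now 17 days.
Change in finish: 17 − 18 = -1 days.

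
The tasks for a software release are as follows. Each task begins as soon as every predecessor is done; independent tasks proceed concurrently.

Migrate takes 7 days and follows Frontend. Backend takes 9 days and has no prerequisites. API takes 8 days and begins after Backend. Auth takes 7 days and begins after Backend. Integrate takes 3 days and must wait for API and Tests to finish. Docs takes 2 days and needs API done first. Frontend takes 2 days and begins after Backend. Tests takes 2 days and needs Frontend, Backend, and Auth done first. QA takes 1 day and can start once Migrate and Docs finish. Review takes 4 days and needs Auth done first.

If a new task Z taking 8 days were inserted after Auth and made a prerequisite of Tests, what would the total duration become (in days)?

Originally the project takes 21 days.
With Z inserted, Tests now waits for max(Frontend, Backend, Auth, Z).
New critical path: Backend→Auth→Z→Tests→Integrate = 9+7+8+2+3 = 29 ⇒ 29 days.

29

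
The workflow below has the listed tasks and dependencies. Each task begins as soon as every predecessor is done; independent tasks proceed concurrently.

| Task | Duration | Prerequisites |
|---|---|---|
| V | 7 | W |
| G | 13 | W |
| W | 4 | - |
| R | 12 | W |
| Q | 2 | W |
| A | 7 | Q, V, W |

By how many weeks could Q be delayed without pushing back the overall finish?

5

The longest chain is W→V→A = 4+7+7 = 18; overall finish 18 weeks.
Q finishes as early as 6 and must finish by 11.
So Q can slip 11 − 6 = 5 weeks.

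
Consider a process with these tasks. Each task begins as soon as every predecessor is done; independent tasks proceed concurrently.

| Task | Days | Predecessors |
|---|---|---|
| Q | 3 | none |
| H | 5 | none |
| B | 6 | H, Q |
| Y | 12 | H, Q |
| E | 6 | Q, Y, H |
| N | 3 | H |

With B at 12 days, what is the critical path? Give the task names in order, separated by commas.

The binding path is H→Y→E = 5+12+6 = 23; finish at 23 days.
The longest path through B is only 11 days, so B has float 12.
That remains the longest chain; total 23 days.

H, Y, E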